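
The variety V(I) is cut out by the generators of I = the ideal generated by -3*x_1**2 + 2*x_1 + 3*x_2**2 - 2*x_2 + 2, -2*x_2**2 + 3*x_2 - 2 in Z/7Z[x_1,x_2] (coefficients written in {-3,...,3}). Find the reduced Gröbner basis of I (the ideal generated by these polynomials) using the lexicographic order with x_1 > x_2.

G = {x_1**2 - 3*x_1 - 2*x_2 - 2, x_2**2 + 2*x_2 + 1}

f_1 = -3*x_1**2 + 2*x_1 + 3*x_2**2 - 2*x_2 + 2, LT = x_1**2.
f_2 = -2*x_2**2 + 3*x_2 - 2, LT = x_2**2.

The S-polynomials (S(f_1,f_2)) all reduce to 0 modulo the current basis, so we have a Gröbner basis.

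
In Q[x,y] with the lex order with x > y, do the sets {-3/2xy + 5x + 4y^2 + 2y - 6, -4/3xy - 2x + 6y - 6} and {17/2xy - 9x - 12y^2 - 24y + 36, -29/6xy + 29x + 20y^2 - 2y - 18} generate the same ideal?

Yes, the ideals are equal.

Since reduced Gröbner bases are canonical representatives of ideals under a given ordering, it suffices to compute and compare them.
Buchberger on the first generating set:
f_1 = -3/2xy + 5x + 4y^2 + 2y - 6, LT = xy.
f_2 = -4/3xy - 2x + 6y - 6, LT = xy.

S(f_1,f_2): lcm = xy. S = -29/6x - 8/3y^2 + 19/6y - 1/2.
  leading term x: no divisor's leading term divides it; move -29/6x to the remainder.
  leading term y^2: no divisor's leading term divides it; move -8/3y^2 to the remainder.
  leading term y: no divisor's leading term divides it; move 19/6y to the remainder.
  leading term 1: no divisor's leading term divides it; move -1/2 to the remainder.
  remainder -29/6x - 8/3y^2 + 19/6y - 1/2 ≠ 0; add g_3 = -29/6x - 8/3y^2 + 19/6y - 1/2 to the basis.

S(f_1,g_3): lcm = xy. S = -10/3x - 16/29y^3 - 175/87y^2 - 125/87y + 4.
  leading term x: subtract (20/29)·g_3 from -10/3x - 16/29y^3 - 175/87y^2 - 125/87y + 4 → -16/29y^3 - 5/29y^2 - 105/29y + 126/29
  leading term y^3: no divisor's leading term divides it; move -16/29y^3 to the remainder.
  leading term y^2: no divisor's leading term divides it; move -5/29y^2 to the remainder.
  leading term y: no divisor's leading term divides it; move -105/29y to the remainder.
  leading term 1: no divisor's leading term divides it; move 126/29 to the remainder.
  remainder -16/29y^3 - 5/29y^2 - 105/29y + 126/29 ≠ 0; add g_4 = -16/29y^3 - 5/29y^2 - 105/29y + 126/29 to the basis.

The other S-polynomials (S(f_2,g_3), S(f_1,g_4), S(f_2,g_4), S(g_3,g_4)) all reduce to 0 modulo the current basis, so we have a Gröbner basis.
Inter-reduce: drop elements whose leading term is divisible by another's, tail-reduce, and make monic.
Reduced Gröbner basis: {x + 16/29y^2 - 19/29y + 3/29, y^3 + 5/16y^2 + 105/16y - 63/8}.

Buchberger on the second generating set:
h_1 = 17/2xy - 9x - 12y^2 - 24y + 36, LT = xy.
h_2 = -29/6xy + 29x + 20y^2 - 2y - 18, LT = xy.

S(h_1,h_2): lcm = xy. S = 84/17x + 1344/493y^2 - 1596/493y + 252/493.
  leading term x: no divisor's leading term divides it; move 84/17x to the remainder.
  leading term y^2: no divisor's leading term divides it; move 1344/493y^2 to the remainder.
  leading term y: no divisor's leading term divides it; move -1596/493y to the remainder.
  leading term 1: no divisor's leading term divides it; move 252/493 to the remainder.
  remainder 84/17x + 1344/493y^2 - 1596/493y + 252/493 ≠ 0; add k_3 = 84/17x + 1344/493y^2 - 1596/493y + 252/493 to the basis.

S(h_1,k_3): lcm = xy. S = -18/17x - 16/29y^3 - 373/493y^2 - 1443/493y + 72/17.
  leading term x: subtract (-3/14)·k_3 from -18/17x - 16/29y^3 - 373/493y^2 - 1443/493y + 72/17 → -16/29y^3 - 5/29y^2 - 105/29y + 126/29
  leading term y^3: no divisor's leading term divides it; move -16/29y^3 to the remainder.
  leading term y^2: no divisor's leading term divides it; move -5/29y^2 to the remainder.
  leading term y: no divisor's leading term divides it; move -105/29y to the remainder.
  leading term 1: no divisor's leading term divides it; move 126/29 to the remainder.
  remainder -16/29y^3 - 5/29y^2 - 105/29y + 126/29 ≠ 0; add k_4 = -16/29y^3 - 5/29y^2 - 105/29y + 126/29 to the basis.

The other S-polynomials (S(h_2,k_3), S(h_1,k_4), S(h_2,k_4), S(k_3,k_4)) all reduce to 0 modulo the current basis, so we have a Gröbner basis.
Inter-reduce: drop elements whose leading term is divisible by another's, tail-reduce, and make monic.
Reduced Gröbner basis: {x + 16/29y^2 - 19/29y + 3/29, y^3 + 5/16y^2 + 105/16y - 63/8}.

These coincide, so the ideals are equal.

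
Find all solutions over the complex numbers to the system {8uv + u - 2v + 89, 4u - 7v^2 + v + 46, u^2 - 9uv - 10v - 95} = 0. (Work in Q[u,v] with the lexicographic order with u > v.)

Compute a lex Gröbner basis by Buchberger's algorithm.
f_1 = 8uv + u - 2v + 89, LT = uv.
f_2 = 4u - 7v^2 + v + 46, LT = u.
f_3 = u^2 - 9uv - 10v - 95, LT = u^2.

S(f_1,f_2): lcm = uv. S = 1/8u + 7/4v^3 - 1/4v^2 - 47/4v + 89/8.
  leading term u: subtract (1/32)·f_2 from 1/8u + 7/4v^3 - 1/4v^2 - 47/4v + 89/8 → 7/4v^3 - 1/32v^2 - 377/32v + 155/16
  leading term v^3: no divisor's leading term divides it; move 7/4v^3 to the remainder.
  leading term v^2: no divisor's leading term divides it; move -1/32v^2 to the remainder.
  leading term v: no divisor's leading term divides it; move -377/32v to the remainder.
  leading term 1: no divisor's leading term divides it; move 155/16 to the remainder.
  remainder 7/4v^3 - 1/32v^2 - 377/32v + 155/16 ≠ 0; add h_4 = 7/4v^3 - 1/32v^2 - 377/32v + 155/16 to the basis.

S(f_1,f_3): lcm = u^2v. S = 1/8u^2 + 9uv^2 - 1/4uv + 89/8u + 10v^2 + 95v.
  leading term u^2: subtract (1/32u)·f_2 from 1/8u^2 + 9uv^2 - 1/4uv + 89/8u + 10v^2 + 95v → 295/32uv^2 - 9/32uv + 155/16u + 10v^2 + 95v
  leading term uv^2: subtract (295/256v)·f_1 from 295/32uv^2 - 9/32uv + 155/16u + 10v^2 + 95v → -367/256uv + 155/16u + 1575/128v^2 - 1935/256v
  leading term uv: subtract (-367/2048)·f_1 from -367/256uv + 155/16u + 1575/128v^2 - 1935/256v → 20207/2048u + 1575/128v^2 - 8107/1024v + 32663/2048
  leading term u: subtract (20207/8192)·f_2 from 20207/2048u + 1575/128v^2 - 8107/1024v + 32663/2048 → 242249/8192v^2 - 85063/8192v - 399435/4096
  leading term v^2: no divisor's leading term divides it; move 242249/8192v^2 to the remainder.
  leading term v: no divisor's leading term divides it; move -85063/8192v to the remainder.
  leading term 1: no divisor's leading term divides it; move -399435/4096 to the remainder.
  remainder 242249/8192v^2 - 85063/8192v - 399435/4096 ≠ 0; add h_5 = 242249/8192v^2 - 85063/8192v - 399435/4096 to the basis.

S(f_2,f_3): lcm = u^2. S = -7/4uv^2 + 37/4uv + 23/2u + 10v + 95.
  leading term uv^2: subtract (-7/32v)·f_1 from -7/4uv^2 + 37/4uv + 23/2u + 10v + 95 → 303/32uv + 23/2u - 7/16v^2 + 943/32v + 95
  leading term uv: subtract (303/256)·f_1 from 303/32uv + 23/2u - 7/16v^2 + 943/32v + 95 → 2641/256u - 7/16v^2 + 4075/128v - 2647/256
  leading term u: subtract (2641/1024)·f_2 from 2641/256u - 7/16v^2 + 4075/128v - 2647/256 → 18039/1024v^2 + 29959/1024v - 66037/512
  leading term v^2: subtract (20616/34607)·h_5 from 18039/1024v^2 + 29959/1024v - 66037/512 → 1226561/34607v - 2453122/34607
  leading term v: no divisor's leading term divides it; move 1226561/34607v to the remainder.
  leading term 1: no divisor's leading term divides it; move -2453122/34607 to the remainder.
  remainder 1226561/34607v - 2453122/34607 ≠ 0; add h_6 = 1226561/34607v - 2453122/34607 to the basis.

The other S-polynomials (S(f_1,h_4), S(f_2,h_4), S(f_3,h_4), S(f_1,h_5), S(f_2,h_5), S(f_3,h_5), S(h_4,h_5), S(f_1,h_6), S(f_2,h_6), S(f_3,h_6), S(h_4,h_6), S(h_5,h_6)) all reduce to 0 modulo the current basis, so we have a Gröbner basis.
Inter-reduce: drop elements whose leading term is divisible by another's, tail-reduce, and make monic.
Reduced Gröbner basis: {u + 5, v - 2}.

A lex Gröbner basis eliminates variables successively. Here v - 2 depends only on v, with roots {2}; lifting each root through the earlier basis elements recovers the full solutions.
  v = 2: the earlier basis element becomes u + 5 = 0, giving u = -5 — point (-5, 2).
Substituting each solution back into the original system confirms all equations vanish.

{(-5, 2)}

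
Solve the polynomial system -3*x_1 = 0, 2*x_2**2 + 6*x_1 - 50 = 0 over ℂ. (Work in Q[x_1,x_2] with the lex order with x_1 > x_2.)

{(0, -5), (0, 5)}

Compute a lex Gröbner basis by Buchberger's algorithm.
f_1 = -3*x_1, LT = x_1.
f_2 = 6*x_1 + 2*x_2**2 - 50, LT = x_1.

S(f_1,f_2): lcm = x_1. S = -1/3*x_2**2 + 25/3.
  leading term x_2**2: no divisor's leading term divides it; move -1/3*x_2**2 to the remainder.
  leading term 1: no divisor's leading term divides it; move 25/3 to the remainder.
  remainder -1/3*x_2**2 + 25/3 ≠ 0; add h_3 = -1/3*x_2**2 + 25/3 to the basis.

The other S-polynomials (S(f_1,h_3), S(f_2,h_3)) all reduce to 0 modulo the current basis, so we have a Gröbner basis.
Inter-reduce: drop elements whose leading term is divisible by another's, tail-reduce, and make monic.
Reduced Gröbner basis: {x_1, x_2**2 - 25}.

Elimination: the polynomial x_2**2 - 25 lies in the elimination ideal for x_2, so x_2 ∈ {-5, 5}. For each such x_2, the remaining basis elements (now univariate) give the rest of the solution.
  x_2 = -5: the earlier basis element becomes x_1 = 0, giving x_1 = 0 — point (0, -5).
  x_2 = 5: the earlier basis element becomes x_1 = 0, giving x_1 = 0 — point (0, 5).
Substituting each solution back into the original system confirms all equations vanish.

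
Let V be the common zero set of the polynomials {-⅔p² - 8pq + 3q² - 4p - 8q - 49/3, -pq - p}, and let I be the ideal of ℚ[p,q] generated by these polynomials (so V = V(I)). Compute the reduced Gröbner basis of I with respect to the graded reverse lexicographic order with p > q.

G = {q³ - 5/3q² - 73/9q - 49/9, p² - 9/2q² - 6p + 12q + 49/2, pq + p}

f_1 = -⅔p² - 8pq + 3q² - 4p - 8q - 49/3, LT = p².
f_2 = -pq - p, LT = pq.

S(f_1,f_2): lcm = p²q. S = 12pq² - 9/2q³ - p² + 6pq + 12q² + 49/2q.
  leading term pq²: subtract (-12q)·f_2 from 12pq² - 9/2q³ - p² + 6pq + 12q² + 49/2q → -9/2q³ - p² - 6pq + 12q² + 49/2q
  leading term q³: no divisor's leading term divides it; move -9/2q³ to the remainder.
  leading term p²: subtract (3/2)·f_1 from -p² - 6pq + 12q² + 49/2q → 6pq + 15/2q² + 6p + 73/2q + 49/2
  leading term pq: subtract (-6)·f_2 from 6pq + 15/2q² + 6p + 73/2q + 49/2 → 15/2q² + 73/2q + 49/2
  leading term q²: no divisor's leading term divides it; move 15/2q² to the remainder.
  leading term q: no divisor's leading term divides it; move 73/2q to the remainder.
  leading term 1: no divisor's leading term divides it; move 49/2 to the remainder.
  remainder -9/2q³ + 15/2q² + 73/2q + 49/2 ≠ 0; add g_3 = -9/2q³ + 15/2q² + 73/2q + 49/2 to the basis.

S(f_1,g_3): leading monomials are coprime, so the S-polynomial reduces to 0 (Buchberger's first criterion).
S(f_2,g_3): lcm = pq³. S = 8/3pq² + 73/9pq + 49/9p.
  leading term pq²: subtract (-8/3q)·f_2 from 8/3pq² + 73/9pq + 49/9p → 49/9pq + 49/9p
  leading term pq: subtract (-49/9)·f_2 from 49/9pq + 49/9p → 0
  remainder 0.

Every S-polynomial of the final basis reduces to 0, so we have a Gröbner basis.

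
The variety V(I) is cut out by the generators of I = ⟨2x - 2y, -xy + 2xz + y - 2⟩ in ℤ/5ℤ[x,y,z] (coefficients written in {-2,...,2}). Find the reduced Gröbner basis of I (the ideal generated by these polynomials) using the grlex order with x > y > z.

f_1 = 2x - 2y, LT = x.
f_2 = -xy + 2xz + y - 2, LT = xy.

S(f_1,f_2): lcm = xy. S = 2xz - y² + y - 2.
  leading term xz: subtract (z)·f_1 from 2xz - y² + y - 2 → -y² + 2yz + y - 2
  leading term y²: no divisor's leading term divides it; move -y² to the remainder.
  leading term yz: no divisor's leading term divides it; move 2yz to the remainder.
  leading term y: no divisor's leading term divides it; move y to the remainder.
  leading term 1: no divisor's leading term divides it; move -2 to the remainder.
  remainder -y² + 2yz + y - 2 ≠ 0; add g_3 = -y² + 2yz + y - 2 to the basis.

S(f_1,g_3): leading monomials are coprime, so the S-polynomial reduces to 0 (Buchberger's first criterion).
S(f_2,g_3): lcm = xy². S = xy - y² - 2x + 2y.
  leading term xy: subtract (-2y)·f_1 from xy - y² - 2x + 2y → -2x + 2y
  leading term x: subtract (-1)·f_1 from -2x + 2y → 0
  remainder 0.

Every S-polynomial of the final basis reduces to 0, so we have a Gröbner basis.
Inter-reduce: drop elements whose leading term is divisible by another's, tail-reduce, and make monic.

G = {y² - 2yz - y + 2, x - y}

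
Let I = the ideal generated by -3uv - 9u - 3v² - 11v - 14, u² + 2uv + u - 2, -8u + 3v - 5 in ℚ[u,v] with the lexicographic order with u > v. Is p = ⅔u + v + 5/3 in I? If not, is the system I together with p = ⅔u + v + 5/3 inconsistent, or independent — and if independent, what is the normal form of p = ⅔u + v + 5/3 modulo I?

First compute the reduced Gröbner basis of I by Buchberger's algorithm.
f_1 = -3uv - 9u - 3v² - 11v - 14, LT = uv.
f_2 = u² + 2uv + u - 2, LT = u².
f_3 = -8u + 3v - 5, LT = u.

S(f_1,f_2): lcm = u²v. S = 3u² - uv² + 8/3uv + 14/3u + 2v.
  leading term u²: subtract (3)·f_2 from 3u² - uv² + 8/3uv + 14/3u + 2v → -uv² - 10/3uv + 5/3u + 2v + 6
  leading term uv²: subtract (⅓v)·f_1 from -uv² - 10/3uv + 5/3u + 2v + 6 → -⅓uv + 5/3u + v³ + 11/3v² + 20/3v + 6
  leading term uv: subtract (1/9)·f_1 from -⅓uv + 5/3u + v³ + 11/3v² + 20/3v + 6 → 8/3u + v³ + 4v² + 71/9v + 68/9
  leading term u: subtract (-⅓)·f_3 from 8/3u + v³ + 4v² + 71/9v + 68/9 → v³ + 4v² + 80/9v + 53/9
  leading term v³: no divisor's leading term divides it; move v³ to the remainder.
  leading term v²: no divisor's leading term divides it; move 4v² to the remainder.
  leading term v: no divisor's leading term divides it; move 80/9v to the remainder.
  leading term 1: no divisor's leading term divides it; move 53/9 to the remainder.
  remainder v³ + 4v² + 80/9v + 53/9 ≠ 0; add h_4 = v³ + 4v² + 80/9v + 53/9 to the basis.

S(f_1,f_3): lcm = uv. S = 3u + 11/8v² + 73/24v + 14/3.
  leading term u: subtract (-⅜)·f_3 from 3u + 11/8v² + 73/24v + 14/3 → 11/8v² + 25/6v + 67/24
  leading term v²: no divisor's leading term divides it; move 11/8v² to the remainder.
  leading term v: no divisor's leading term divides it; move 25/6v to the remainder.
  leading term 1: no divisor's leading term divides it; move 67/24 to the remainder.
  remainder 11/8v² + 25/6v + 67/24 ≠ 0; add h_5 = 11/8v² + 25/6v + 67/24 to the basis.

S(f_2,f_3): lcm = u². S = 19/8uv + ⅜u - 2.
  leading term uv: subtract (-19/24)·f_1 from 19/8uv + ⅜u - 2 → -27/4u - 19/8v² - 209/24v - 157/12
  leading term u: subtract (27/32)·f_3 from -27/4u - 19/8v² - 209/24v - 157/12 → -19/8v² - 1079/96v - 851/96
  leading term v²: subtract (-19/11)·h_5 from -19/8v² - 1079/96v - 851/96 → -1423/352v - 1423/352
  leading term v: no divisor's leading term divides it; move -1423/352v to the remainder.
  leading term 1: no divisor's leading term divides it; move -1423/352 to the remainder.
  remainder -1423/352v - 1423/352 ≠ 0; add h_6 = -1423/352v - 1423/352 to the basis.

S(f_1,h_4): lcm = uv³. S = -uv² - 80/9uv - 53/9u + v⁴ + 11/3v³ + 14/3v².
  leading term uv²: subtract (⅓v)·f_1 from -uv² - 80/9uv - 53/9u + v⁴ + 11/3v³ + 14/3v² → -53/9uv - 53/9u + v⁴ + 14/3v³ + 25/3v² + 14/3v
  leading term uv: subtract (53/27)·f_1 from -53/9uv - 53/9u + v⁴ + 14/3v³ + 25/3v² + 14/3v → 106/9u + v⁴ + 14/3v³ + 128/9v² + 709/27v + 742/27
  leading term u: subtract (-53/36)·f_3 from 106/9u + v⁴ + 14/3v³ + 128/9v² + 709/27v + 742/27 → v⁴ + 14/3v³ + 128/9v² + 3313/108v + 2173/108
  leading term v⁴: subtract (v)·h_4 from v⁴ + 14/3v³ + 128/9v² + 3313/108v + 2173/108 → ⅔v³ + 16/3v² + 2677/108v + 2173/108
  leading term v³: subtract (⅔)·h_4 from ⅔v³ + 16/3v² + 2677/108v + 2173/108 → 8/3v² + 679/36v + 583/36
  leading term v²: subtract (64/33)·h_5 from 8/3v² + 679/36v + 583/36 → 1423/132v + 1423/132
  leading term v: subtract (-8/3)·h_6 from 1423/132v + 1423/132 → 0
  remainder 0.

S(f_2,h_4): leading monomials are coprime, so the S-polynomial reduces to 0 (Buchberger's first criterion).
S(f_3,h_4): leading monomials are coprime, so the S-polynomial reduces to 0 (Buchberger's first criterion).
S(f_1,h_5): lcm = uv². S = -1/33uv - 67/33u + v³ + 11/3v² + 14/3v.
  leading term uv: subtract (1/99)·f_1 from -1/33uv - 67/33u + v³ + 11/3v² + 14/3v → -64/33u + v³ + 122/33v² + 43/9v + 14/99
  leading term u: subtract (8/33)·f_3 from -64/33u + v³ + 122/33v² + 43/9v + 14/99 → v³ + 122/33v² + 401/99v + 134/99
  leading term v³: subtract (1)·h_4 from v³ + 122/33v² + 401/99v + 134/99 → -10/33v² - 479/99v - 449/99
  leading term v²: subtract (-80/363)·h_5 from -10/33v² - 479/99v - 449/99 → -1423/363v - 1423/363
  leading term v: subtract (32/33)·h_6 from -1423/363v - 1423/363 → 0
  remainder 0.

S(f_2,h_5): leading monomials are coprime, so the S-polynomial reduces to 0 (Buchberger's first criterion).
S(f_3,h_5): leading monomials are coprime, so the S-polynomial reduces to 0 (Buchberger's first criterion).
S(h_4,h_5): lcm = v³. S = 32/33v² + 679/99v + 53/9.
  leading term v²: subtract (256/363)·h_5 from 32/33v² + 679/99v + 53/9 → 1423/363v + 1423/363
  leading term v: subtract (-32/33)·h_6 from 1423/363v + 1423/363 → 0
  remainder 0.

S(f_1,h_6): lcm = uv. S = 2u + v² + 11/3v + 14/3.
  leading term u: subtract (-¼)·f_3 from 2u + v² + 11/3v + 14/3 → v² + 53/12v + 41/12
  leading term v²: subtract (8/11)·h_5 from v² + 53/12v + 41/12 → 61/44v + 61/44
  leading term v: subtract (-488/1423)·h_6 from 61/44v + 61/44 → 0
  remainder 0.

S(f_2,h_6): leading monomials are coprime, so the S-polynomial reduces to 0 (Buchberger's first criterion).
S(f_3,h_6): leading monomials are coprime, so the S-polynomial reduces to 0 (Buchberger's first criterion).
S(h_4,h_6): lcm = v³. S = 3v² + 80/9v + 53/9.
  leading term v²: subtract (24/11)·h_5 from 3v² + 80/9v + 53/9 → -20/99v - 20/99
  leading term v: subtract (640/12807)·h_6 from -20/99v - 20/99 → 0
  remainder 0.

S(h_5,h_6): lcm = v². S = 67/33v + 67/33.
  leading term v: subtract (-2144/4269)·h_6 from 67/33v + 67/33 → 0
  remainder 0.

Every S-polynomial of the final basis reduces to 0, so we have a Gröbner basis.
Inter-reduce: drop elements whose leading term is divisible by another's, tail-reduce, and make monic.
Reduced Gröbner basis: {u + 1, v + 1}.
Label its elements g_1 = u + 1, g_2 = v + 1.

Reduce p = ⅔u + v + 5/3 modulo G:
  leading term u: subtract (⅔)·g_1 from ⅔u + v + 5/3 → v + 1
  leading term v: subtract (1)·g_2 from v + 1 → 0
  normal form = 0.
Since the normal form is 0, p ∈ I.

⅔u + v + 5/3 lies in I (it reduces to 0).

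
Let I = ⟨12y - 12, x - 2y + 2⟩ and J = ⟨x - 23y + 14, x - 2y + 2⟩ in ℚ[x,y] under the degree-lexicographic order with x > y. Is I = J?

No, the ideals differ.

Equality of ideals is decidable: compute both reduced Gröbner bases (unique for the ordering) and check whether they agree.
Buchberger on the first generating set:
f_1 = 12y - 12, LT = y.
f_2 = x - 2y + 2, LT = x.

The S-polynomials (S(f_1,f_2)) all reduce to 0 modulo the current basis, so we have a Gröbner basis.
Inter-reduce: drop elements whose leading term is divisible by another's, tail-reduce, and make monic.
Reduced Gröbner basis: {x, y - 1}.

Buchberger on the second generating set:
h_1 = x - 23y + 14, LT = x.
h_2 = x - 2y + 2, LT = x.

S(h_1,h_2): lcm = x. S = -21y + 12.
  leading term y: no divisor's leading term divides it; move -21y to the remainder.
  leading term 1: no divisor's leading term divides it; move 12 to the remainder.
  remainder -21y + 12 ≠ 0; add k_3 = -21y + 12 to the basis.

The other S-polynomials (S(h_1,k_3), S(h_2,k_3)) all reduce to 0 modulo the current basis, so we have a Gröbner basis.
Inter-reduce: drop elements whose leading term is divisible by another's, tail-reduce, and make monic.
Reduced Gröbner basis: {x + 6/7, y - 4/7}.

These differ, so the ideals are not equal.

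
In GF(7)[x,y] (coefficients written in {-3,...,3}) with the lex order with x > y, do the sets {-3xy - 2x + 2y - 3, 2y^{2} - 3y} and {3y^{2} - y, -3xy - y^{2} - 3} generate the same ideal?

No, the ideals differ.

Since reduced Gröbner bases are canonical representatives of ideals under a given ordering, it suffices to compute and compare them.
Buchberger on the first generating set:
f_1 = -3xy - 2x + 2y - 3, LT = xy.
f_2 = 2y^{2} - 3y, LT = y^{2}.

S(f_1,f_2): lcm = xy^{2}. S = xy - 3y^{2} + y.
  reduce S modulo (f_1, f_2):
  remainder -3x + 3y - 1 ≠ 0; add g_3 = -3x + 3y - 1 to the basis.

The other S-polynomials (S(f_1,g_3), S(f_2,g_3)) all reduce to 0 modulo the current basis, so we have a Gröbner basis.
Inter-reduce: drop elements whose leading term is divisible by another's, tail-reduce, and make monic.
Reduced Gröbner basis: {x - y - 2, y^{2} + 2y}.

Buchberger on the second generating set:
h_1 = 3y^{2} - y, LT = y^{2}.
h_2 = -3xy - y^{2} - 3, LT = xy.

S(h_1,h_2): lcm = xy^{2}. S = 2xy + 2y^{3} - y.
  reduce S modulo (h_1, h_2):
  remainder -y - 2 ≠ 0; add k_3 = -y - 2 to the basis.

S(h_2,k_3): lcm = xy. S = -2x - 2y^{2} + 1.
  reduce S modulo (h_1, h_2, k_3):
  remainder -2x ≠ 0; add k_4 = -2x to the basis.

The other S-polynomials (S(h_1,k_3), S(h_1,k_4), S(h_2,k_4), S(k_3,k_4)) all reduce to 0 modulo the current basis, so we have a Gröbner basis.
Inter-reduce: drop elements whose leading term is divisible by another's, tail-reduce, and make monic.
Reduced Gröbner basis: {x, y + 2}.

The bases are distinct; the ideals are different.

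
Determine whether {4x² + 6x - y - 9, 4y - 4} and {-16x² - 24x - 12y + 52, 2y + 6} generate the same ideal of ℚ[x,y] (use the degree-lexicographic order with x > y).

Equality of ideals is decidable: compute both reduced Gröbner bases (unique for the ordering) and check whether they agree.
Buchberger on the first generating set:
f_1 = 4x² + 6x - y - 9, LT = x².
f_2 = 4y - 4, LT = y.

The S-polynomials (S(f_1,f_2)) all reduce to 0 modulo the current basis, so we have a Gröbner basis.
Inter-reduce: drop elements whose leading term is divisible by another's, tail-reduce, and make monic.
Reduced Gröbner basis: {x² + 3/2x - 5/2, y - 1}.

Buchberger on the second generating set:
h_1 = -16x² - 24x - 12y + 52, LT = x².
h_2 = 2y + 6, LT = y.

The S-polynomials (S(h_1,h_2)) all reduce to 0 modulo the current basis, so we have a Gröbner basis.
Inter-reduce: drop elements whose leading term is divisible by another's, tail-reduce, and make monic.
Reduced Gröbner basis: {x² + 3/2x - 11/2, y + 3}.

These differ, so the ideals are not equal.

No, the ideals differ.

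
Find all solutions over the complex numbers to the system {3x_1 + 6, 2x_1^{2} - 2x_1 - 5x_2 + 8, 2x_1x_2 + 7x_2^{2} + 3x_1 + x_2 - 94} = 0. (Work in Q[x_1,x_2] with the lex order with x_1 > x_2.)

Compute a lex Gröbner basis by Buchberger's algorithm.
f_1 = 3x_1 + 6, LT = x_1.
f_2 = 2x_1^{2} - 2x_1 - 5x_2 + 8, LT = x_1^{2}.
f_3 = 2x_1x_2 + 3x_1 + 7x_2^{2} + x_2 - 94, LT = x_1x_2.

S(f_1,f_2): lcm = x_1^{2}. S = 3x_1 + \tfrac{5}{2}x_2 - 4.
  leading term x_1: subtract (1)·f_1 from 3x_1 + \tfrac{5}{2}x_2 - 4 → \tfrac{5}{2}x_2 - 10
  leading term x_2: no divisor's leading term divides it; move \tfrac{5}{2}x_2 to the remainder.
  leading term 1: no divisor's leading term divides it; move -10 to the remainder.
  remainder \tfrac{5}{2}x_2 - 10 ≠ 0; add h_4 = \tfrac{5}{2}x_2 - 10 to the basis.

The other S-polynomials (S(f_1,f_3), S(f_2,f_3), S(f_1,h_4), S(f_2,h_4), S(f_3,h_4)) all reduce to 0 modulo the current basis, so we have a Gröbner basis.
Inter-reduce: drop elements whose leading term is divisible by another's, tail-reduce, and make monic.
Reduced Gröbner basis: {x_1 + 2, x_2 - 4}.

Since the basis is lex-ordered, x_2 - 4 is univariate in x_2. Its roots are {4}. Back-substituting each root into the other basis elements fixes the other coordinates.
  x_2 = 4: the earlier basis element becomes x_1 + 2 = 0, giving x_1 = -2 — point (-2, 4).
Check: every point annihilates each of the original generators.

{(-2, 4)}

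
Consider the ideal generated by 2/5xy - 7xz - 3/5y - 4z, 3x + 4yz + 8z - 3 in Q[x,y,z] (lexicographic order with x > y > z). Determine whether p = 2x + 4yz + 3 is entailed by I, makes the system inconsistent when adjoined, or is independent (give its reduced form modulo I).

2x + 4yz + 3 is independent of I; its normal form modulo I is 4/3yz - 16/3z + 5.

First compute the reduced Gröbner basis of I by Buchberger's algorithm.
f_1 = 2/5xy - 7xz - 3/5y - 4z, LT = xy.
f_2 = 3x + 4yz + 8z - 3, LT = x.

S(f_1,f_2): lcm = xy. S = -35/2xz - 4/3y^2z - 8/3yz - 1/2y - 10z.
  reduce S modulo (f_1, f_2):
  remainder -4/3y^2z + 70/3yz^2 - 8/3yz - 1/2y + 140/3z^2 - 55/2z ≠ 0; add h_3 = -4/3y^2z + 70/3yz^2 - 8/3yz - 1/2y + 140/3z^2 - 55/2z to the basis.

The other S-polynomials (S(f_1,h_3), S(f_2,h_3)) all reduce to 0 modulo the current basis, so we have a Gröbner basis.
Inter-reduce: drop elements whose leading term is divisible by another's, tail-reduce, and make monic.
Reduced Gröbner basis: {x + 4/3yz + 8/3z - 1, y^2z - 35/2yz^2 + 2yz + 3/8y - 35z^2 + 165/8z}.
Label its elements g_1 = x + 4/3yz + 8/3z - 1, g_2 = y^2z - 35/2yz^2 + 2yz + 3/8y - 35z^2 + 165/8z.

Reduce p = 2x + 4yz + 3 modulo G:
  leading term x: subtract (2)·g_1 from 2x + 4yz + 3 → 4/3yz - 16/3z + 5
  leading term yz: no divisor's leading term divides it; move 4/3yz to the remainder.
  leading term z: no divisor's leading term divides it; move -16/3z to the remainder.
  leading term 1: no divisor's leading term divides it; move 5 to the remainder.
  normal form = 4/3yz - 16/3z + 5.
The normal form is nonzero, so p ∉ I. Since p minus its normal form lies in I, I + (p) = I + (r) where r = 4/3yz - 16/3z + 5; decide whether this ideal is the whole ring.
Run Buchberger on G together with r (pairs among the g_i already reduce to 0 since G is a Gröbner basis):
g_1 = x + 4/3yz + 8/3z - 1, LT = x.
g_2 = y^2z - 35/2yz^2 + 2yz + 3/8y - 35z^2 + 165/8z, LT = y^2z.
r = 4/3yz - 16/3z + 5, LT = yz.

S(g_2,r): lcm = y^2z. S = -35/2yz^2 + 6yz - 27/8y - 35z^2 + 165/8z.
  reduce S modulo (g_1, g_2, r):
  remainder -27/8y - 105z^2 + 441/4z - 45/2 ≠ 0; add m_4 = -27/8y - 105z^2 + 441/4z - 45/2 to the basis.

S(g_2,m_4): lcm = y^2z. S = -280/9yz^3 + 91/6yz^2 - 14/3yz + 3/8y - 35z^2 + 165/8z.
  reduce S modulo (g_1, g_2, r, m_4):
  remainder -1120/9z^3 + 392/3z^2 - 128/3z + 15 ≠ 0; add m_5 = -1120/9z^3 + 392/3z^2 - 128/3z + 15 to the basis.

The other S-polynomials (S(g_1,g_2), S(g_1,r), S(g_1,m_4), S(r,m_4), S(g_1,m_5), S(g_2,m_5), S(r,m_5), S(m_4,m_5)) all reduce to 0 modulo the current basis, so we have a Gröbner basis.
Inter-reduce: drop elements whose leading term is divisible by another's, tail-reduce, and make monic.
Reduced Gröbner basis: {x + 8z - 6, y + 280/9z^2 - 98/3z + 20/3, z^3 - 21/20z^2 + 12/35z - 27/224}.
The reduced Gröbner basis of I + (p) is {x + 8z - 6, y + 280/9z^2 - 98/3z + 20/3, z^3 - 21/20z^2 + 12/35z - 27/224} ≠ {1}, a proper ideal, so the enlarged system stays consistent: p is independent of I, with normal form 4/3yz - 16/3z + 5.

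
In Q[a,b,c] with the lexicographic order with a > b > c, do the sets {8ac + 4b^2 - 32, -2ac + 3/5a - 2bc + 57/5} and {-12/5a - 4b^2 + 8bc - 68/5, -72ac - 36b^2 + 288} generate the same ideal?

Equality of ideals is decidable: compute both reduced Gröbner bases (unique for the ordering) and check whether they agree.
Buchberger on the first generating set:
f_1 = 8ac + 4b^2 - 32, LT = ac.
f_2 = -2ac + 3/5a - 2bc + 57/5, LT = ac.

S(f_1,f_2): lcm = ac. S = 3/10a + 1/2b^2 - bc + 17/10.
  reduce S modulo (f_1, f_2):
  remainder 3/10a + 1/2b^2 - bc + 17/10 ≠ 0; add g_3 = 3/10a + 1/2b^2 - bc + 17/10 to the basis.

S(f_1,g_3): lcm = ac. S = -5/3b^2c + 1/2b^2 + 10/3bc^2 - 17/3c - 4.
  reduce S modulo (f_1, f_2, g_3):
  remainder -5/3b^2c + 1/2b^2 + 10/3bc^2 - 17/3c - 4 ≠ 0; add g_4 = -5/3b^2c + 1/2b^2 + 10/3bc^2 - 17/3c - 4 to the basis.

The other S-polynomials (S(f_2,g_3), S(f_1,g_4), S(f_2,g_4), S(g_3,g_4)) all reduce to 0 modulo the current basis, so we have a Gröbner basis.
Inter-reduce: drop elements whose leading term is divisible by another's, tail-reduce, and make monic.
Reduced Gröbner basis: {a + 5/3b^2 - 10/3bc + 17/3, b^2c - 3/10b^2 - 2bc^2 + 17/5c + 12/5}.

Buchberger on the second generating set:
h_1 = -12/5a - 4b^2 + 8bc - 68/5, LT = a.
h_2 = -72ac - 36b^2 + 288, LT = ac.

S(h_1,h_2): lcm = ac. S = 5/3b^2c - 1/2b^2 - 10/3bc^2 + 17/3c + 4.
  reduce S modulo (h_1, h_2):
  remainder 5/3b^2c - 1/2b^2 - 10/3bc^2 + 17/3c + 4 ≠ 0; add k_3 = 5/3b^2c - 1/2b^2 - 10/3bc^2 + 17/3c + 4 to the basis.

The other S-polynomials (S(h_1,k_3), S(h_2,k_3)) all reduce to 0 modulo the current basis, so we have a Gröbner basis.
Inter-reduce: drop elements whose leading term is divisible by another's, tail-reduce, and make monic.
Reduced Gröbner basis: {a + 5/3b^2 - 10/3bc + 17/3, b^2c - 3/10b^2 - 2bc^2 + 17/5c + 12/5}.

Same reduced basis, so the two generating sets span the same ideal.

Yes, the ideals are equal.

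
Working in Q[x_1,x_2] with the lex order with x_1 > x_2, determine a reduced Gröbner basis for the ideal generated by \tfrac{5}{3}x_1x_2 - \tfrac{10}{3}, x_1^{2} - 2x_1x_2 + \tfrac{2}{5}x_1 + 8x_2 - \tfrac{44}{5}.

G = {x_1 + 4x_2^{2} - \tfrac{32}{5}x_2 + \tfrac{2}{5}, x_2^{3} - \tfrac{8}{5}x_2^{2} + \tfrac{1}{10}x_2 + \tfrac{1}{2}}

f_1 = \tfrac{5}{3}x_1x_2 - \tfrac{10}{3}, LT = x_1x_2.
f_2 = x_1^{2} - 2x_1x_2 + \tfrac{2}{5}x_1 + 8x_2 - \tfrac{44}{5}, LT = x_1^{2}.

S(f_1,f_2): lcm = x_1^{2}x_2. S = 2x_1x_2^{2} - \tfrac{2}{5}x_1x_2 - 2x_1 - 8x_2^{2} + \tfrac{44}{5}x_2.
  leading term x_1x_2^{2}: subtract (\tfrac{6}{5}x_2)·f_1 from 2x_1x_2^{2} - \tfrac{2}{5}x_1x_2 - 2x_1 - 8x_2^{2} + \tfrac{44}{5}x_2 → -\tfrac{2}{5}x_1x_2 - 2x_1 - 8x_2^{2} + \tfrac{64}{5}x_2
  leading term x_1x_2: subtract (-\tfrac{6}{25})·f_1 from -\tfrac{2}{5}x_1x_2 - 2x_1 - 8x_2^{2} + \tfrac{64}{5}x_2 → -2x_1 - 8x_2^{2} + \tfrac{64}{5}x_2 - \tfrac{4}{5}
  leading term x_1: no divisor's leading term divides it; move -2x_1 to the remainder.
  leading term x_2^{2}: no divisor's leading term divides it; move -8x_2^{2} to the remainder.
  leading term x_2: no divisor's leading term divides it; move \tfrac{64}{5}x_2 to the remainder.
  leading term 1: no divisor's leading term divides it; move -\tfrac{4}{5} to the remainder.
  remainder -2x_1 - 8x_2^{2} + \tfrac{64}{5}x_2 - \tfrac{4}{5} ≠ 0; add g_3 = -2x_1 - 8x_2^{2} + \tfrac{64}{5}x_2 - \tfrac{4}{5} to the basis.

S(f_1,g_3): lcm = x_1x_2. S = -4x_2^{3} + \tfrac{32}{5}x_2^{2} - \tfrac{2}{5}x_2 - 2.
  leading term x_2^{3}: no divisor's leading term divides it; move -4x_2^{3} to the remainder.
  leading term x_2^{2}: no divisor's leading term divides it; move \tfrac{32}{5}x_2^{2} to the remainder.
  leading term x_2: no divisor's leading term divides it; move -\tfrac{2}{5}x_2 to the remainder.
  leading term 1: no divisor's leading term divides it; move -2 to the remainder.
  remainder -4x_2^{3} + \tfrac{32}{5}x_2^{2} - \tfrac{2}{5}x_2 - 2 ≠ 0; add g_4 = -4x_2^{3} + \tfrac{32}{5}x_2^{2} - \tfrac{2}{5}x_2 - 2 to the basis.

The other S-polynomials (S(f_2,g_3), S(f_1,g_4), S(f_2,g_4), S(g_3,g_4)) all reduce to 0 modulo the current basis, so we have a Gröbner basis.
Inter-reduce: drop elements whose leading term is divisible by another's, tail-reduce, and make monic.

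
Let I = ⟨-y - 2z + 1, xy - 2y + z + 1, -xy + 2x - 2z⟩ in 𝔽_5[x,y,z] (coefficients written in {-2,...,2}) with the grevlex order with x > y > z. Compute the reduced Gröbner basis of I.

G = {z² - 1, x - z + 2, y + 2z - 1}

Buchberger's algorithm terminates because the ascending chain of leading-term ideals stabilizes.

f_1 = -y - 2z + 1, LT = y.
f_2 = xy - 2y + z + 1, LT = xy.
f_3 = -xy + 2x - 2z, LT = xy.

S(f_1,f_2): lcm = xy. S = 2xz - x + 2y - z - 1.
  leading term xz: no divisor's leading term divides it; move 2xz to the remainder.
  leading term x: no divisor's leading term divides it; move -x to the remainder.
  leading term y: subtract (-2)·f_1 from 2y - z - 1 → 1
  leading term 1: no divisor's leading term divides it; move 1 to the remainder.
  remainder 2xz - x + 1 ≠ 0; add g_4 = 2xz - x + 1 to the basis.

S(f_1,f_3): lcm = xy. S = 2xz + x - 2z.
  leading term xz: subtract (1)·g_4 from 2xz + x - 2z → 2x - 2z - 1
  leading term x: no divisor's leading term divides it; move 2x to the remainder.
  leading term z: no divisor's leading term divides it; move -2z to the remainder.
  leading term 1: no divisor's leading term divides it; move -1 to the remainder.
  remainder 2x - 2z - 1 ≠ 0; add g_5 = 2x - 2z - 1 to the basis.

S(f_3,g_4): lcm = xyz. S = -2xy - 2xz + 2z² + 2y.
  leading term xy: subtract (2x)·f_1 from -2xy - 2xz + 2z² + 2y → 2xz + 2z² - 2x + 2y
  leading term xz: subtract (1)·g_4 from 2xz + 2z² - 2x + 2y → 2z² - x + 2y - 1
  leading term z²: no divisor's leading term divides it; move 2z² to the remainder.
  leading term x: subtract (2)·g_5 from -x + 2y - 1 → 2y - z + 1
  leading term y: subtract (-2)·f_1 from 2y - z + 1 → -2
  leading term 1: no divisor's leading term divides it; move -2 to the remainder.
  remainder 2z² - 2 ≠ 0; add g_6 = 2z² - 2 to the basis.

The other S-polynomials (S(f_2,f_3), S(f_1,g_4), S(f_2,g_4), S(f_1,g_5), S(f_2,g_5), S(f_3,g_5), S(g_4,g_5), S(f_1,g_6), S(f_2,g_6), S(f_3,g_6), S(g_4,g_6), S(g_5,g_6)) all reduce to 0 modulo the current basis, so we have a Gröbner basis.
Inter-reduce: drop elements whose leading term is divisible by another's, tail-reduce, and make monic.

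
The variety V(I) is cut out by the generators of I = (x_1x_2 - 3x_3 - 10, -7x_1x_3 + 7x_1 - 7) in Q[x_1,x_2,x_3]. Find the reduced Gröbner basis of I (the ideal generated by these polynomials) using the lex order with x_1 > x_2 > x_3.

f_1 = x_1x_2 - 3x_3 - 10, LT = x_1x_2.
f_2 = -7x_1x_3 + 7x_1 - 7, LT = x_1x_3.

S(f_1,f_2): lcm = x_1x_2x_3. S = x_1x_2 - x_2 - 3x_3^2 - 10x_3.
  leading term x_1x_2: subtract (1)·f_1 from x_1x_2 - x_2 - 3x_3^2 - 10x_3 → -x_2 - 3x_3^2 - 7x_3 + 10
  leading term x_2: no divisor's leading term divides it; move -x_2 to the remainder.
  leading term x_3^2: no divisor's leading term divides it; move -3x_3^2 to the remainder.
  leading term x_3: no divisor's leading term divides it; move -7x_3 to the remainder.
  leading term 1: no divisor's leading term divides it; move 10 to the remainder.
  remainder -x_2 - 3x_3^2 - 7x_3 + 10 ≠ 0; add g_3 = -x_2 - 3x_3^2 - 7x_3 + 10 to the basis.

The other S-polynomials (S(f_1,g_3), S(f_2,g_3)) all reduce to 0 modulo the current basis, so we have a Gröbner basis.
Inter-reduce: drop elements whose leading term is divisible by another's, tail-reduce, and make monic.

G = {x_1x_3 - x_1 + 1, x_2 + 3x_3^2 + 7x_3 - 10}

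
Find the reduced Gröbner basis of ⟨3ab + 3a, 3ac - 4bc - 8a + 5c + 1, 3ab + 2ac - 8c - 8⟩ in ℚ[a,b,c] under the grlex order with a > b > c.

Buchberger's algorithm terminates because the ascending chain of leading-term ideals stabilizes.

f_1 = 3ab + 3a, LT = ab.
f_2 = 3ac - 4bc - 8a + 5c + 1, LT = ac.
f_3 = 3ab + 2ac - 8c - 8, LT = ab.

S(f_1,f_2): lcm = abc. S = 4/3b²c + 8/3ab + ac - 5/3bc - ⅓b.
  reduce S modulo (f_1, f_2, f_3):
  remainder 4/3b²c - ⅓bc - ⅓b - 5/3c - ⅓ ≠ 0; add g_4 = 4/3b²c - ⅓bc - ⅓b - 5/3c - ⅓ to the basis.

S(f_1,f_3): lcm = ab. S = -⅔ac + a + 8/3c + 8/3.
  reduce S modulo (f_1, f_2, f_3, g_4):
  remainder -8/9bc - 7/9a + 34/9c + 26/9 ≠ 0; add g_5 = -8/9bc - 7/9a + 34/9c + 26/9 to the basis.

S(f_3,g_4): lcm = ab²c. S = ⅔abc² + ¼abc - 8/3bc² + ¼ab + 5/4ac - 8/3bc + ¼a.
  reduce S modulo (f_1, f_2, f_3, g_4, g_5):
  remainder -14c² + 35/6a - 40/3c + ⅔ ≠ 0; add g_6 = -14c² + 35/6a - 40/3c + ⅔ to the basis.

S(f_1,g_5): lcm = abc. S = -⅞a² + 21/4ac + 13/4a.
  reduce S modulo (f_1, f_2, f_3, g_4, g_5, g_6):
  remainder -⅞a² + 89/8a + 21c + 21 ≠ 0; add g_7 = -⅞a² + 89/8a + 21c + 21 to the basis.

S(g_4,g_5): lcm = b²c. S = -⅞ab + 4bc + 3b - 5/4c - ¼.
  reduce S modulo (f_1, f_2, f_3, g_4, g_5, g_6, g_7):
  remainder -21/8a + 3b + 63/4c + 51/4 ≠ 0; add g_8 = -21/8a + 3b + 63/4c + 51/4 to the basis.

S(g_4,g_6): lcm = b²c². S = 5/12ab² - 20/21b²c - ¼bc² + 1/21b² - ¼bc - 5/4c² - ¼c.
  reduce S modulo (f_1, f_2, f_3, g_4, g_5, g_6, g_7, g_8):
  remainder 1/21b² - 1/21 ≠ 0; add g_9 = 1/21b² - 1/21 to the basis.

The other S-polynomials (S(f_2,f_3), S(f_1,g_4), S(f_2,g_4), S(f_2,g_5), S(f_3,g_5), S(f_1,g_6), S(f_2,g_6), S(f_3,g_6), S(g_5,g_6), S(f_1,g_7), S(f_2,g_7), S(f_3,g_7), S(g_4,g_7), S(g_5,g_7), S(g_6,g_7), S(f_1,g_8), S(f_2,g_8), S(f_3,g_8), S(g_4,g_8), S(g_5,g_8), S(g_6,g_8), S(g_7,g_8), S(f_1,g_9), S(f_2,g_9), S(f_3,g_9), S(g_4,g_9), S(g_5,g_9), S(g_6,g_9), S(g_7,g_9), S(g_8,g_9)) all reduce to 0 modulo the current basis, so we have a Gröbner basis.
Inter-reduce: drop elements whose leading term is divisible by another's, tail-reduce, and make monic.

G = {b² - 1, bc + b + c + 1, c² - 10/21b - 65/42c - 29/14, a - 8/7b - 6c - 34/7}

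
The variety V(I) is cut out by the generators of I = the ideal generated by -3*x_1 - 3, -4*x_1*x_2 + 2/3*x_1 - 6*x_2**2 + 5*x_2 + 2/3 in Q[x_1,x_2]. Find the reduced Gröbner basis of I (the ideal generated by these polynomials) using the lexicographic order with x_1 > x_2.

Buchberger's algorithm terminates because the ascending chain of leading-term ideals stabilizes.

f_1 = -3*x_1 - 3, LT = x_1.
f_2 = -4*x_1*x_2 + 2/3*x_1 - 6*x_2**2 + 5*x_2 + 2/3, LT = x_1*x_2.

S(f_1,f_2): lcm = x_1*x_2. S = 1/6*x_1 - 3/2*x_2**2 + 9/4*x_2 + 1/6.
  leading term x_1: subtract (-1/18)·f_1 from 1/6*x_1 - 3/2*x_2**2 + 9/4*x_2 + 1/6 → -3/2*x_2**2 + 9/4*x_2
  leading term x_2**2: no divisor's leading term divides it; move -3/2*x_2**2 to the remainder.
  leading term x_2: no divisor's leading term divides it; move 9/4*x_2 to the remainder.
  remainder -3/2*x_2**2 + 9/4*x_2 ≠ 0; add g_3 = -3/2*x_2**2 + 9/4*x_2 to the basis.

The other S-polynomials (S(f_1,g_3), S(f_2,g_3)) all reduce to 0 modulo the current basis, so we have a Gröbner basis.
Inter-reduce: drop elements whose leading term is divisible by another's, tail-reduce, and make monic.

G = {x_1 + 1, x_2**2 - 3/2*x_2}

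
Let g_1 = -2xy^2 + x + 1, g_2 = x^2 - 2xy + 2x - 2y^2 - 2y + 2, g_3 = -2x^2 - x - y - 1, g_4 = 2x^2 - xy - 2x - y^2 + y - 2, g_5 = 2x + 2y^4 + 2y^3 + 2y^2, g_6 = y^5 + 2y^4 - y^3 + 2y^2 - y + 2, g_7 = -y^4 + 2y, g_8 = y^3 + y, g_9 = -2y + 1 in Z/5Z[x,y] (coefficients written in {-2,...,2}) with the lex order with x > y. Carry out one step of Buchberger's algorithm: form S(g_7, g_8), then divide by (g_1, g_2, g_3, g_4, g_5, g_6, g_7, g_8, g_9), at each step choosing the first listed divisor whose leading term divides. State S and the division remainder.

S(g_7, g_8) = -y^2 - 2y; remainder on division = 0.

lcm(LM(g_7), LM(g_8)) = y^4.
S = (lcm/LT(g_7))·g_7 − (lcm/LT(g_8))·g_8 = -y^2 - 2y.
Reduce S modulo (g_1, g_2, g_3, g_4, g_5, g_6, g_7, g_8, g_9) in that order:
  leading term y^2: subtract (-2y)·g_9 from -y^2 - 2y → 0
The remainder is 0, so this S-polynomial contributes no new basis element.
This is the inner loop of Buchberger's algorithm — each nonzero remainder becomes a new basis element.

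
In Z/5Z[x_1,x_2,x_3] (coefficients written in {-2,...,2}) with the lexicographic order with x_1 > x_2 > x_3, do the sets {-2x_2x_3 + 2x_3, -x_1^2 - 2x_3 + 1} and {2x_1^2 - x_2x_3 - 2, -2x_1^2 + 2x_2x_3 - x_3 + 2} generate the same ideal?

Since reduced Gröbner bases are canonical representatives of ideals under a given ordering, it suffices to compute and compare them.
Buchberger on the first generating set:
f_1 = -2x_2x_3 + 2x_3, LT = x_2x_3.
f_2 = -x_1^2 - 2x_3 + 1, LT = x_1^2.

The S-polynomials (S(f_1,f_2)) all reduce to 0 modulo the current basis, so we have a Gröbner basis.
Inter-reduce: drop elements whose leading term is divisible by another's, tail-reduce, and make monic.
Reduced Gröbner basis: {x_1^2 + 2x_3 - 1, x_2x_3 - x_3}.

Buchberger on the second generating set:
h_1 = 2x_1^2 - x_2x_3 - 2, LT = x_1^2.
h_2 = -2x_1^2 + 2x_2x_3 - x_3 + 2, LT = x_1^2.

S(h_1,h_2): lcm = x_1^2. S = -2x_2x_3 + 2x_3.
  leading term x_2x_3: no divisor's leading term divides it; move -2x_2x_3 to the remainder.
  leading term x_3: no divisor's leading term divides it; move 2x_3 to the remainder.
  remainder -2x_2x_3 + 2x_3 ≠ 0; add k_3 = -2x_2x_3 + 2x_3 to the basis.

The other S-polynomials (S(h_1,k_3), S(h_2,k_3)) all reduce to 0 modulo the current basis, so we have a Gröbner basis.
Inter-reduce: drop elements whose leading term is divisible by another's, tail-reduce, and make monic.
Reduced Gröbner basis: {x_1^2 + 2x_3 - 1, x_2x_3 - x_3}.

These coincide, so the ideals are equal.

Yes, the ideals are equal.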